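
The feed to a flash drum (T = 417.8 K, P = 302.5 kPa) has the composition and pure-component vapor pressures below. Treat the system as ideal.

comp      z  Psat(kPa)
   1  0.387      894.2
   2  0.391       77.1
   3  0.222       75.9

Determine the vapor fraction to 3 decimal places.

Raoult's law: Kᵢ = Pᵢˢᵃᵗ/P = Pᵢˢᵃᵗ/302.5.
  K_1 = 894.2/302.5 = 2.95603, K_2 = 77.1/302.5 = 0.25488, K_3 = 75.9/302.5 = 0.25091
Material balance + equilibrium reduce to Σ zᵢ(Kᵢ−1)/(1+ψ(Kᵢ−1)) = 0.
Check two-phase: ΣzᵢKᵢ = 1.299 > 1 and Σzᵢ/Kᵢ = 2.550 > 1, so g(0) = 0.299 > 0 and g(1) = -1.550 < 0.
Newton iteration, ψ⁰ = 0.5:
  ψ = 0.500: g = -0.3475, g' = -1.248 → ψ = 0.222
  ψ = 0.222: g = -0.0203, g' = -1.211 → ψ = 0.205
Converged at ψ = 0.205.

ψ = 0.205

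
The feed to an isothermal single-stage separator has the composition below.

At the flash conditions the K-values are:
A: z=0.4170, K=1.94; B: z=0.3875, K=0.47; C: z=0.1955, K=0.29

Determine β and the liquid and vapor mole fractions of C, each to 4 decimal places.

Material balance + equilibrium reduce to Σ zᵢ(Kᵢ−1)/(1+β(Kᵢ−1)) = 0.
g(0) = ΣzᵢKᵢ − 1 = 0.0478 and g(1) = 1 − Σzᵢ/Kᵢ = -0.7136, so a root lies in (0, 1).
Iterate (Newton) starting at β = 0.66:
  β = 0.6600: g = -0.33517, g' = -0.7468 → β = 0.2112
  β = 0.2112: g = -0.06750, g' = -0.5309 → β = 0.0841
  β = 0.0841: g = 0.00071, g' = -0.5472 → β = 0.0854
Converged at β = 0.0854.
Compositions from xᵢ = zᵢ/(1+β(Kᵢ−1)), yᵢ = Kᵢxᵢ:
  A: x = 0.3860, y = 0.7489
  B: x = 0.4059, y = 0.1908
  C: x = 0.2081, y = 0.0604

β = 0.0854, x_C = 0.2081, y_C = 0.0604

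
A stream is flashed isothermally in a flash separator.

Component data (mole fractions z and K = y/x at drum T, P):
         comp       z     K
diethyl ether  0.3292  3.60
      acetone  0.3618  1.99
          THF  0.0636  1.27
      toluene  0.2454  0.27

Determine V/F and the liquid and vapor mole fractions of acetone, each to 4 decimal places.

Rachford–Rice: g(V/F) = Σ zᵢ(Kᵢ−1)/(1+V/F(Kᵢ−1)) = 0.
Check two-phase: ΣzᵢKᵢ = 2.0521 > 1 and Σzᵢ/Kᵢ = 1.2322 > 1, so g(0) = 1.0521 > 0 and g(1) = -0.2322 < 0.
Newton iteration, V/F⁰ = 0.61:
  V/F = 0.6100: g = 0.24609, g' = -0.8990 → V/F = 0.8837
  V/F = 0.8837: g = -0.04034, g' = -1.3469 → V/F = 0.8538
  V/F = 0.8538: g = -0.00161, g' = -1.2432 → V/F = 0.8525
Converged at V/F = 0.8525.
Compositions from xᵢ = zᵢ/(1+V/F(Kᵢ−1)), yᵢ = Kᵢxᵢ:
  diethyl ether: x = 0.1023, y = 0.3685
  acetone: x = 0.1962, y = 0.3905
  THF: x = 0.0517, y = 0.0657
  toluene: x = 0.6497, y = 0.1754

V/F = 0.8525, x_acetone = 0.1962, y_acetone = 0.3905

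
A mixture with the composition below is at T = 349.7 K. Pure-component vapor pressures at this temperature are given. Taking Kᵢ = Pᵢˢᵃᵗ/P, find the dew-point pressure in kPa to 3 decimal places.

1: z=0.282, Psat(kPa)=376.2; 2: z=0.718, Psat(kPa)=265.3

Pdew = 289.354 kPa

At the dew point ψ → 1, so Σzᵢ/Kᵢ = 1 with Kᵢ = Pᵢˢᵃᵗ/P ⇒ 1/P = Σzᵢ/Pᵢˢᵃᵗ.
1/P = 0.282/376.2 + 0.718/265.3 = 0.003456 ⇒ P = 289.354 kPa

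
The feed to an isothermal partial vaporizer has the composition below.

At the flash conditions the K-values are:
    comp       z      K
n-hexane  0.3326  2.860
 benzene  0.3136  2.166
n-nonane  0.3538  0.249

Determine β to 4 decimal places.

β = 0.6221

Let β = V/F and solve Σ zᵢ(Kᵢ−1)/(1+β(Kᵢ−1)) = 0.
g(0) = ΣzᵢKᵢ − 1 = 0.7186 and g(1) = 1 − Σzᵢ/Kᵢ = -0.6820, so a root lies in (0, 1).
Newton–Raphson from β = 0.5:
  β = 0.5000: g = 0.12606, g' = -0.9907 → β = 0.6272
  β = 0.6272: g = -0.00561, g' = -1.1006 → β = 0.6221
Converged at β = 0.6221.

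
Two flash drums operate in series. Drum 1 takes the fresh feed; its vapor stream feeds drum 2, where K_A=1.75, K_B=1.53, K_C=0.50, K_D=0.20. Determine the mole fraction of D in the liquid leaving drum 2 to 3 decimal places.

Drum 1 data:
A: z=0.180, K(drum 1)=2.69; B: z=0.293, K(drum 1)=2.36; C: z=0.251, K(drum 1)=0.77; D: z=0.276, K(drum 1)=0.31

x_D (drum 2) = 0.212

Drum 1:
Rachford–Rice: g(ψ₁) = Σ zᵢ(Kᵢ−1)/(1+ψ₁(Kᵢ−1)) = 0.
Check two-phase: ΣzᵢKᵢ = 1.455 > 1 and Σzᵢ/Kᵢ = 1.407 > 1, so g(0) = 0.455 > 0 and g(1) = -0.407 < 0.
Newton–Raphson from ψ₁ = 0.54:
  ψ₁ = 0.540: g = 0.0193, g' = -0.672 → ψ₁ = 0.569
Converged at ψ₁ = 0.569.
Drum-1 compositions:
  A: x = 0.092, y = 0.247
  B: x = 0.165, y = 0.390
  C: x = 0.289, y = 0.222
  D: x = 0.454, y = 0.141
Drum-2 feed = drum-1 vapor: z₂ = (0.2469, 0.3899, 0.2224, 0.1408).
Drum 2:
Material balance + equilibrium reduce to Σ zᵢ(Kᵢ−1)/(1+ψ₂(Kᵢ−1)) = 0.
g(0) = ΣzᵢKᵢ − 1 = 0.168 and g(1) = 1 − Σzᵢ/Kᵢ = -0.545, so a root lies in (0, 1).
Newton iteration, ψ₂⁰ = 0.4:
  ψ₂ = 0.400: g = 0.0083, g' = -0.438 → ψ₂ = 0.419
Converged at ψ₂ = 0.419.
  A: x = 0.188, y = 0.329
  B: x = 0.319, y = 0.488
  C: x = 0.281, y = 0.141
  D: x = 0.212, y = 0.042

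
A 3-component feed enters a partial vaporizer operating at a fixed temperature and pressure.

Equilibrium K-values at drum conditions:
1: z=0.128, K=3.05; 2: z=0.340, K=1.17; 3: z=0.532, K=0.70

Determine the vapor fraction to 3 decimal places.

ψ = 0.476

Newton–Raphson from ψ = 0.59:
  ψ = 0.590: g = -0.0226, g' = -0.189 → ψ = 0.470
  ψ = 0.470: g = 0.0013, g' = -0.213 → ψ = 0.476
Converged at ψ = 0.476.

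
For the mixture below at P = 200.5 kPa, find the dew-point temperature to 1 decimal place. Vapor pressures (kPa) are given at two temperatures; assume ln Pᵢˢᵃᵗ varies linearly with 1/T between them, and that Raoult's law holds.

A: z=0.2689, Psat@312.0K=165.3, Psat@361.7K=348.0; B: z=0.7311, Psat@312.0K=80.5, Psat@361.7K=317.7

Dew-point temperature: Σzᵢ·P/Pᵢˢᵃᵗ(T) = 1. Interpolate ln Pᵢˢᵃᵗ = aᵢ + bᵢ/T.
  T = 312.0 K: ΣzᵢP/Pᵢˢᵃᵗ = 2.1471
  T = 361.7 K: ΣzᵢP/Pᵢˢᵃᵗ = 0.6163
  T = 336.9 K: ΣzᵢP/Pᵢˢᵃᵗ = 1.0887
  T = 349.3 K: ΣzᵢP/Pᵢˢᵃᵗ = 0.8094
  T = 343.1 K: ΣzᵢP/Pᵢˢᵃᵗ = 0.9358
  T = 340.0 K: ΣzᵢP/Pᵢˢᵃᵗ = 1.0085
  T = 341.6 K: ΣzᵢP/Pᵢˢᵃᵗ = 0.9701
  T = 340.8 K: ΣzᵢP/Pᵢˢᵃᵗ = 0.9891
  T = 340.4 K: ΣzᵢP/Pᵢˢᵃᵗ = 0.9987
Interpolating between 340.0 K and 340.4 K gives T ≈ 340.3 K.

T = 340.3 K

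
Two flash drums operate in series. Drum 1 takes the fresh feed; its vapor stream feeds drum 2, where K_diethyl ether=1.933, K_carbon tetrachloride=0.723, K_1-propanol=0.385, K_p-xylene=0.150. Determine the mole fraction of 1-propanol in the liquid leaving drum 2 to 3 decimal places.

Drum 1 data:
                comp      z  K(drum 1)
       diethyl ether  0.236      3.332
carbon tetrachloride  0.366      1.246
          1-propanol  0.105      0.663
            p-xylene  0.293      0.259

Drum 1:
Material balance + equilibrium reduce to Σ zᵢ(Kᵢ−1)/(1+ψ₁(Kᵢ−1)) = 0.
g(0) = ΣzᵢKᵢ − 1 = 0.388 and g(1) = 1 − Σzᵢ/Kᵢ = -0.654, so a root lies in (0, 1).
Newton–Raphson from ψ₁ = 0.5:
  ψ₁ = 0.500: g = -0.0532, g' = -0.714 → ψ₁ = 0.426
  ψ₁ = 0.426: g = -0.0007, g' = -0.701 → ψ₁ = 0.425
Converged at ψ₁ = 0.425.
Drum-1 compositions:
  diethyl ether: x = 0.119, y = 0.395
  carbon tetrachloride: x = 0.331, y = 0.413
  1-propanol: x = 0.123, y = 0.081
  p-xylene: x = 0.427, y = 0.111
Drum-2 feed = drum-1 vapor: z₂ = (0.3951, 0.4129, 0.0812, 0.1107).
Drum 2:
Let ψ₂ = V/F and solve Σ zᵢ(Kᵢ−1)/(1+ψ₂(Kᵢ−1)) = 0.
Check two-phase: ΣzᵢKᵢ = 1.110 > 1 and Σzᵢ/Kᵢ = 1.725 > 1, so g(0) = 0.110 > 0 and g(1) = -0.725 < 0.
Iterate (Newton) starting at ψ₂ = 0.53:
  ψ₂ = 0.530: g = -0.1328, g' = -0.530 → ψ₂ = 0.280
  ψ₂ = 0.280: g = -0.0154, g' = -0.436 → ψ₂ = 0.244
Converged at ψ₂ = 0.244.
  diethyl ether: x = 0.322, y = 0.622
  carbon tetrachloride: x = 0.443, y = 0.320
  1-propanol: x = 0.096, y = 0.037
  p-xylene: x = 0.140, y = 0.021

x_1-propanol (drum 2) = 0.096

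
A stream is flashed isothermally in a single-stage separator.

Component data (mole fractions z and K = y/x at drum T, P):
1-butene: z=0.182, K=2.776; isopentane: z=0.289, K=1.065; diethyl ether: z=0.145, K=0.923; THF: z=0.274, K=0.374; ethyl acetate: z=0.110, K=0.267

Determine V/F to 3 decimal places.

Material balance + equilibrium reduce to Σ zᵢ(Kᵢ−1)/(1+V/F(Kᵢ−1)) = 0.
g(0) = ΣzᵢKᵢ − 1 = 0.079 and g(1) = 1 − Σzᵢ/Kᵢ = -0.639, so a root lies in (0, 1).
Newton–Raphson from V/F = 0.58:
  V/F = 0.580: g = -0.2439, g' = -0.585 → V/F = 0.163
  V/F = 0.163: g = -0.0246, g' = -0.557 → V/F = 0.119
  V/F = 0.119: g = 0.0007, g' = -0.590 → V/F = 0.120
Converged at V/F = 0.120.

V/F = 0.120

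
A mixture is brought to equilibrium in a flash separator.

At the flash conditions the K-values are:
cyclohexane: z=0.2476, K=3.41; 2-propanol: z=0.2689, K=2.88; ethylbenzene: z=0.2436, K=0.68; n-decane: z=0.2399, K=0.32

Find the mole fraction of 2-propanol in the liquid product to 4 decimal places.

x_2-propanol = 0.1130

Material balance + equilibrium reduce to Σ zᵢ(Kᵢ−1)/(1+ψ(Kᵢ−1)) = 0.
g(0) = ΣzᵢKᵢ − 1 = 0.8612 and g(1) = 1 − Σzᵢ/Kᵢ = -0.2739, so a root lies in (0, 1).
Newton–Raphson from ψ = 0.5:
  ψ = 0.5000: g = 0.19123, g' = -0.8383 → ψ = 0.7281
  ψ = 0.7281: g = 0.00528, g' = -0.8365 → ψ = 0.7344
Converged at ψ = 0.7344.
Compositions from xᵢ = zᵢ/(1+ψ(Kᵢ−1)), yᵢ = Kᵢxᵢ:
  cyclohexane: x = 0.0894, y = 0.3048
  2-propanol: x = 0.1130, y = 0.3253
  ethylbenzene: x = 0.3184, y = 0.2165
  n-decane: x = 0.4792, y = 0.1534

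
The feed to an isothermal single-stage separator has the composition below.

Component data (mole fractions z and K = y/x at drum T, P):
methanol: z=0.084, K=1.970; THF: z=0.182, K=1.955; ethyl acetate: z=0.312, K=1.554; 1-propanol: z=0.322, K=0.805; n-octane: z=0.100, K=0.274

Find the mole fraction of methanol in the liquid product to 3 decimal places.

Newton–Raphson from V/F = 0.31:
  V/F = 0.310: g = 0.1838, g' = -0.317 → V/F = 0.890
  V/F = 0.890: g = -0.0276, g' = -0.553 → V/F = 0.840
  V/F = 0.840: g = -0.0018, g' = -0.483 → V/F = 0.836
Converged at V/F = 0.836.
Compositions from xᵢ = zᵢ/(1+V/F(Kᵢ−1)), yᵢ = Kᵢxᵢ:
  methanol: x = 0.046, y = 0.091
  THF: x = 0.101, y = 0.198
  ethyl acetate: x = 0.213, y = 0.331
  1-propanol: x = 0.385, y = 0.310
  n-octane: x = 0.254, y = 0.070

x_methanol = 0.046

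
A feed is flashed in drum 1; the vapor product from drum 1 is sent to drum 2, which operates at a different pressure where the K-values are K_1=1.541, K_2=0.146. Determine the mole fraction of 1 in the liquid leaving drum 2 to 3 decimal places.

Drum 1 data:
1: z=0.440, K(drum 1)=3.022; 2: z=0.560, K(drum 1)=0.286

Drum 1:
Rachford–Rice: g(ψ₁) = Σ zᵢ(Kᵢ−1)/(1+ψ₁(Kᵢ−1)) = 0.
g(0) = ΣzᵢKᵢ − 1 = 0.490 and g(1) = 1 − Σzᵢ/Kᵢ = -1.104, so a root lies in (0, 1).
Binary case is linear: z₁(K₁−1)(1+ψ₁(K₂−1)) + z₂(K₂−1)(1+ψ₁(K₁−1)) = 0
⇒ ψ₁ = [z₁(K₁−1)+z₂(K₂−1)] / [−(K₁−1)(K₂−1)] = 0.4898/1.4437 = 0.339
Drum-1 compositions:
  1: x = 0.261, y = 0.789
  2: x = 0.739, y = 0.211
Drum-2 feed = drum-1 vapor: z₂ = (0.7886, 0.2114).
Drum 2:
Rachford–Rice: g(ψ₂) = Σ zᵢ(Kᵢ−1)/(1+ψ₂(Kᵢ−1)) = 0.
Feasibility: ΣzᵢKᵢ = 1.246, Σzᵢ/Kᵢ = 1.959 — both > 1, two phases present.
Binary case is linear: z₁(K₁−1)(1+ψ₂(K₂−1)) + z₂(K₂−1)(1+ψ₂(K₁−1)) = 0
⇒ ψ₂ = [z₁(K₁−1)+z₂(K₂−1)] / [−(K₁−1)(K₂−1)] = 0.2461/0.4620 = 0.533
  1: x = 0.612, y = 0.943
  2: x = 0.388, y = 0.057

x_1 (drum 2) = 0.612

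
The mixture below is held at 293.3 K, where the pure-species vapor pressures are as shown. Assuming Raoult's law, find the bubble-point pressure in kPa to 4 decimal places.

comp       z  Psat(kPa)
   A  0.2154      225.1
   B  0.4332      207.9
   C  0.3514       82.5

Pbub = 167.5393 kPa

At the bubble point ψ → 0, so ΣzᵢKᵢ = 1 with Kᵢ = Pᵢˢᵃᵗ/P ⇒ P = ΣzᵢPᵢˢᵃᵗ.
P = 0.2154·225.1 + 0.4332·207.9 + 0.3514·82.5 = 167.5393 kPa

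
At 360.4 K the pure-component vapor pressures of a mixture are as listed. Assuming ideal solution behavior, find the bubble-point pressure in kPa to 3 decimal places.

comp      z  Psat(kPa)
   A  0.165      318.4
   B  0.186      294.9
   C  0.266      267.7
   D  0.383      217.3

Pbub = 261.822 kPa

At the bubble point ψ → 0, so ΣzᵢKᵢ = 1 with Kᵢ = Pᵢˢᵃᵗ/P ⇒ P = ΣzᵢPᵢˢᵃᵗ.
P = 0.165·318.4 + 0.186·294.9 + 0.266·267.7 + 0.383·217.3 = 261.822 kPa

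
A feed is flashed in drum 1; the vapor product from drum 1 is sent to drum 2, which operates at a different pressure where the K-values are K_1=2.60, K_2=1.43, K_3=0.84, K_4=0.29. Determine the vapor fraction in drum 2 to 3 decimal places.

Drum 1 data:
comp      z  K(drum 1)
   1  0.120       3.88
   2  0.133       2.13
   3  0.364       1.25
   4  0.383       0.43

Drum 1:
Rachford–Rice: g(ψ₁) = Σ zᵢ(Kᵢ−1)/(1+ψ₁(Kᵢ−1)) = 0.
Check two-phase: ΣzᵢKᵢ = 1.369 > 1 and Σzᵢ/Kᵢ = 1.275 > 1, so g(0) = 0.369 > 0 and g(1) = -0.275 < 0.
Iterate (Newton) starting at ψ₁ = 0.43:
  ψ₁ = 0.430: g = 0.0485, g' = -0.512 → ψ₁ = 0.525
  ψ₁ = 0.525: g = 0.0010, g' = -0.496 → ψ₁ = 0.527
Converged at ψ₁ = 0.527.
Drum-1 compositions:
  1: x = 0.048, y = 0.185
  2: x = 0.083, y = 0.178
  3: x = 0.322, y = 0.402
  4: x = 0.547, y = 0.235
Drum-2 feed = drum-1 vapor: z₂ = (0.1850, 0.1776, 0.4021, 0.2353).
Drum 2:
Rachford–Rice: g(ψ₂) = Σ zᵢ(Kᵢ−1)/(1+ψ₂(Kᵢ−1)) = 0.
g(0) = ΣzᵢKᵢ − 1 = 0.141 and g(1) = 1 − Σzᵢ/Kᵢ = -0.485, so a root lies in (0, 1).
Newton iteration, ψ₂⁰ = 0.46:
  ψ₂ = 0.460: g = -0.0833, g' = -0.454 → ψ₂ = 0.276
  ψ₂ = 0.276: g = -0.0017, g' = -0.449 → ψ₂ = 0.273
Converged at ψ₂ = 0.273.
  1: x = 0.129, y = 0.335
  2: x = 0.159, y = 0.227
  3: x = 0.420, y = 0.353
  4: x = 0.292, y = 0.085

V/F (drum 2) = 0.273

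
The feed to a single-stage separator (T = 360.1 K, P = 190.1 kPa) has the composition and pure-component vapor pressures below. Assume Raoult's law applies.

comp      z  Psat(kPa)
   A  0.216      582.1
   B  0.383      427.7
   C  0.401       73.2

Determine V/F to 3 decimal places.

Raoult's law: Kᵢ = Pᵢˢᵃᵗ/P = Pᵢˢᵃᵗ/190.1.
  K_A = 582.1/190.1 = 3.06207, K_B = 427.7/190.1 = 2.24987, K_C = 73.2/190.1 = 0.38506
Rachford–Rice: g(V/F) = Σ zᵢ(Kᵢ−1)/(1+V/F(Kᵢ−1)) = 0.
Check two-phase: ΣzᵢKᵢ = 1.678 > 1 and Σzᵢ/Kᵢ = 1.282 > 1, so g(0) = 0.678 > 0 and g(1) = -0.282 < 0.
Newton–Raphson from V/F = 0.42:
  V/F = 0.420: g = 0.2201, g' = -0.797 → V/F = 0.696
  V/F = 0.696: g = 0.0075, g' = -0.790 → V/F = 0.706
Converged at V/F = 0.706.

V/F = 0.706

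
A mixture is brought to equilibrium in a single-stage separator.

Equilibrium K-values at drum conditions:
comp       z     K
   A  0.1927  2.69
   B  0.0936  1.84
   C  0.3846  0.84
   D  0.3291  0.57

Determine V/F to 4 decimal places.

V/F = 0.4508

Material balance + equilibrium reduce to Σ zᵢ(Kᵢ−1)/(1+V/F(Kᵢ−1)) = 0.
Check two-phase: ΣzᵢKᵢ = 1.2012 > 1 and Σzᵢ/Kᵢ = 1.1577 > 1, so g(0) = 0.2012 > 0 and g(1) = -0.1577 < 0.
Iterate (Newton) starting at V/F = 0.5:
  V/F = 0.5000: g = -0.01528, g' = -0.3048 → V/F = 0.4499
  V/F = 0.4499: g = 0.00030, g' = -0.3174 → V/F = 0.4508
Converged at V/F = 0.4508.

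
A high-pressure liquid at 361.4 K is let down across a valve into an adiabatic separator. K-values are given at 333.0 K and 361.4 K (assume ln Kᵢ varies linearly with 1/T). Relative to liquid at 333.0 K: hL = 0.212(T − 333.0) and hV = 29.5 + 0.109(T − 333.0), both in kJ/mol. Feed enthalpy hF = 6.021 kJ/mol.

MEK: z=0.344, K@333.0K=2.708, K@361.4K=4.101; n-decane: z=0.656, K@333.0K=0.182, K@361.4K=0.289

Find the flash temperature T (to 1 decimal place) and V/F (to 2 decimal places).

T = 343.1 K, V/F = 0.14

Adiabatic flash: solve Rachford–Rice at each trial T, then check hF = ψ·hV(T) + (1−ψ)·hL(T).
  T = 333.0 K: K = (2.708, 0.182), RR gives ψ = 0.036, H_out = 1.076 kJ/mol
  T = 361.4 K: K = (4.101, 0.289), RR gives ψ = 0.272, H_out = 13.257 kJ/mol
  T = 347.2 K: K = (3.361, 0.232), RR gives ψ = 0.170, H_out = 7.771 kJ/mol
  T = 340.1 K: K = (3.024, 0.206), RR gives ψ = 0.109, H_out = 4.640 kJ/mol
  T = 343.6 K: K = (3.187, 0.218), RR gives ψ = 0.140, H_out = 6.227 kJ/mol
  T = 341.9 K: K = (3.107, 0.212), RR gives ψ = 0.125, H_out = 5.468 kJ/mol
Linear interpolation between T = 341.9 (H_out = 5.468) and T = 343.6 (H_out = 6.227) on hF = 6.021 gives T ≈ 343.1 K, at which ψ = 0.14.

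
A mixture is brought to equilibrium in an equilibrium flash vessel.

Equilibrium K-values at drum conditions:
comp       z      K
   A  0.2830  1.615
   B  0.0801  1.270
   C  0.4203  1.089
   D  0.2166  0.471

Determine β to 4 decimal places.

Rachford–Rice: g(β) = Σ zᵢ(Kᵢ−1)/(1+β(Kᵢ−1)) = 0.
g(0) = ΣzᵢKᵢ − 1 = 0.1185 and g(1) = 1 − Σzᵢ/Kᵢ = -0.0841, so a root lies in (0, 1).
Newton iteration, β⁰ = 0.41:
  β = 0.4100: g = 0.04824, g' = -0.1749 → β = 0.6858
  β = 0.6858: g = -0.00389, g' = -0.2093 → β = 0.6672
  β = 0.6672: g = -0.00003, g' = -0.2057 → β = 0.6670
Converged at β = 0.6670.

β = 0.6670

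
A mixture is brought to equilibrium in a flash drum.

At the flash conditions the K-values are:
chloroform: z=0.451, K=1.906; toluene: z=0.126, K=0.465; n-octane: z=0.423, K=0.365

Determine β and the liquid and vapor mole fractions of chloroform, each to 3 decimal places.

β = 0.131, x_chloroform = 0.403, y_chloroform = 0.769

Rachford–Rice: g(β) = Σ zᵢ(Kᵢ−1)/(1+β(Kᵢ−1)) = 0.
g(0) = ΣzᵢKᵢ − 1 = 0.073 and g(1) = 1 − Σzᵢ/Kᵢ = -0.666, so a root lies in (0, 1).
Newton iteration, β⁰ = 0.5:
  β = 0.500: g = -0.2044, g' = -0.609 → β = 0.164
  β = 0.164: g = -0.0181, g' = -0.536 → β = 0.130
  β = 0.130: g = 0.0001, g' = -0.541 → β = 0.131
Converged at β = 0.131.
Compositions from xᵢ = zᵢ/(1+β(Kᵢ−1)), yᵢ = Kᵢxᵢ:
  chloroform: x = 0.403, y = 0.769
  toluene: x = 0.135, y = 0.063
  n-octane: x = 0.461, y = 0.168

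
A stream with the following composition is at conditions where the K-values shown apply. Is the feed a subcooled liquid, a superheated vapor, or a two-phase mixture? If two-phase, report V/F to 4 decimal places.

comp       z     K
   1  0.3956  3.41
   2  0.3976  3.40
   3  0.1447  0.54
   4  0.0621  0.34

ΣzᵢKᵢ = 2.8001; Σzᵢ/Kᵢ = 0.6836.
Since Σzᵢ/Kᵢ < 1 the mixture is above its dew point — single vapor phase.

superheated vapor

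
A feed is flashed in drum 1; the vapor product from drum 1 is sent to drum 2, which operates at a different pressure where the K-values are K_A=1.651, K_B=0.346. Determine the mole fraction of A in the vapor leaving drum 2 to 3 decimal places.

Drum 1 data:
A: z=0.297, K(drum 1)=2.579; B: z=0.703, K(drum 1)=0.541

y_A (drum 2) = 0.827

Drum 1:
Material balance + equilibrium reduce to Σ zᵢ(Kᵢ−1)/(1+ψ₁(Kᵢ−1)) = 0.
Check two-phase: ΣzᵢKᵢ = 1.146 > 1 and Σzᵢ/Kᵢ = 1.415 > 1, so g(0) = 0.146 > 0 and g(1) = -0.415 < 0.
Binary case is linear: z₁(K₁−1)(1+ψ₁(K₂−1)) + z₂(K₂−1)(1+ψ₁(K₁−1)) = 0
⇒ ψ₁ = [z₁(K₁−1)+z₂(K₂−1)] / [−(K₁−1)(K₂−1)] = 0.1463/0.7248 = 0.202
Drum-1 compositions:
  A: x = 0.225, y = 0.581
  B: x = 0.775, y = 0.419
Drum-2 feed = drum-1 vapor: z₂ = (0.5808, 0.4192).
Drum 2:
Newton iteration, ψ₂⁰ = 0.5:
  ψ₂ = 0.500: g = -0.1220, g' = -0.536 → ψ₂ = 0.272
  ψ₂ = 0.272: g = -0.0123, g' = -0.443 → ψ₂ = 0.244
Converged at ψ₂ = 0.244.
  A: x = 0.501, y = 0.827
  B: x = 0.499, y = 0.173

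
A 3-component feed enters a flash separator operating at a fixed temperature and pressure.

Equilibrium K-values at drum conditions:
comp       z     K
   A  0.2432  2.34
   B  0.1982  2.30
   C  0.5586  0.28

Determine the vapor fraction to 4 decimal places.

Material balance + equilibrium reduce to Σ zᵢ(Kᵢ−1)/(1+ψ(Kᵢ−1)) = 0.
Check two-phase: ΣzᵢKᵢ = 1.1814 > 1 and Σzᵢ/Kᵢ = 2.1851 > 1, so g(0) = 0.1814 > 0 and g(1) = -1.1851 < 0.
Newton–Raphson from ψ = 0.56:
  ψ = 0.5600: g = -0.33863, g' = -1.0677 → ψ = 0.2429
  ψ = 0.2429: g = -0.04571, g' = -0.8674 → ψ = 0.1902
  ψ = 0.1902: g = 0.00031, g' = -0.8814 → ψ = 0.1905
Converged at ψ = 0.1905.

ψ = 0.1905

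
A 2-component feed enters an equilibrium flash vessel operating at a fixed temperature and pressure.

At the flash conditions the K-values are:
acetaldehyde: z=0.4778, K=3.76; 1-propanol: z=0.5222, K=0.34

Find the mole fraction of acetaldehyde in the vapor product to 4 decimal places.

Rachford–Rice: g(ψ) = Σ zᵢ(Kᵢ−1)/(1+ψ(Kᵢ−1)) = 0.
Check two-phase: ΣzᵢKᵢ = 1.9741 > 1 and Σzᵢ/Kᵢ = 1.6630 > 1, so g(0) = 0.9741 > 0 and g(1) = -0.6630 < 0.
Binary case is linear: z₁(K₁−1)(1+ψ(K₂−1)) + z₂(K₂−1)(1+ψ(K₁−1)) = 0
⇒ ψ = [z₁(K₁−1)+z₂(K₂−1)] / [−(K₁−1)(K₂−1)] = 0.97408/1.82160 = 0.5347
Compositions from xᵢ = zᵢ/(1+ψ(Kᵢ−1)), yᵢ = Kᵢxᵢ:
  acetaldehyde: x = 0.1930, y = 0.7256
  1-propanol: x = 0.8070, y = 0.2744

y_acetaldehyde = 0.7256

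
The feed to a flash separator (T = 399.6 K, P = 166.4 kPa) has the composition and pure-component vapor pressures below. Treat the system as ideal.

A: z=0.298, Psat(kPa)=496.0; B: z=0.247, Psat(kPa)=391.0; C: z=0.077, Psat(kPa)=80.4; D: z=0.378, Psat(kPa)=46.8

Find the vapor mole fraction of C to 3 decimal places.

y_C = 0.051

Raoult's law: Kᵢ = Pᵢˢᵃᵗ/P = Pᵢˢᵃᵗ/166.4.
  K_A = 496.0/166.4 = 2.98077, K_B = 391.0/166.4 = 2.34976, K_C = 80.4/166.4 = 0.48317, K_D = 46.8/166.4 = 0.28125
Rachford–Rice: g(V/F) = Σ zᵢ(Kᵢ−1)/(1+V/F(Kᵢ−1)) = 0.
Feasibility: ΣzᵢKᵢ = 1.612, Σzᵢ/Kᵢ = 1.708 — both > 1, two phases present.
Newton–Raphson from V/F = 0.58:
  V/F = 0.580: g = -0.0611, g' = -1.011 → V/F = 0.520
  V/F = 0.520: g = -0.0012, g' = -0.975 → V/F = 0.518
Converged at V/F = 0.518.
Compositions from xᵢ = zᵢ/(1+V/F(Kᵢ−1)), yᵢ = Kᵢxᵢ:
  A: x = 0.147, y = 0.438
  B: x = 0.145, y = 0.341
  C: x = 0.105, y = 0.051
  D: x = 0.602, y = 0.169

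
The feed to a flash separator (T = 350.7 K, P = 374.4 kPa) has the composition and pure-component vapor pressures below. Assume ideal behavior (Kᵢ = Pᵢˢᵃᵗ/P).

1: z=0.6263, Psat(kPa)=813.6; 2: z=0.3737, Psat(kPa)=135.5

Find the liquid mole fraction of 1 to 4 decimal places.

Raoult's law: Kᵢ = Pᵢˢᵃᵗ/P = Pᵢˢᵃᵗ/374.4.
  K_1 = 813.6/374.4 = 2.173077, K_2 = 135.5/374.4 = 0.361912
Binary case is linear: z₁(K₁−1)(1+V/F(K₂−1)) + z₂(K₂−1)(1+V/F(K₁−1)) = 0
⇒ V/F = [z₁(K₁−1)+z₂(K₂−1)] / [−(K₁−1)(K₂−1)] = 0.49624/0.74853 = 0.6630
Compositions from xᵢ = zᵢ/(1+V/F(Kᵢ−1)), yᵢ = Kᵢxᵢ:
  1: x = 0.3523, y = 0.7656
  2: x = 0.6477, y = 0.2344

x_1 = 0.3523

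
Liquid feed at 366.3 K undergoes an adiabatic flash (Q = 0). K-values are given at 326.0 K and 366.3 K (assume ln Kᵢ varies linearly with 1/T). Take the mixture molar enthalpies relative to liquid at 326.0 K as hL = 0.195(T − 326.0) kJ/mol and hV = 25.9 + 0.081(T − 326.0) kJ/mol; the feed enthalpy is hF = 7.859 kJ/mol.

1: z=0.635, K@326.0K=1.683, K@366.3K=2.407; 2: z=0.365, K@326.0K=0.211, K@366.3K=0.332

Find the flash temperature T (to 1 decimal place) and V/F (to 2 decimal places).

T = 327.5 K, V/F = 0.29

Adiabatic flash: solve Rachford–Rice at each trial T, then check hF = ψ·hV(T) + (1−ψ)·hL(T).
  T = 326.0 K: K = (1.683, 0.211), RR gives ψ = 0.270, H_out = 7.004 kJ/mol
  T = 366.3 K: K = (2.407, 0.332), RR gives ψ = 0.691, H_out = 22.585 kJ/mol
  T = 346.1 K: K = (2.033, 0.268), RR gives ψ = 0.514, H_out = 16.058 kJ/mol
  T = 336.1 K: K = (1.856, 0.239), RR gives ψ = 0.408, H_out = 12.060 kJ/mol
  T = 331.1 K: K = (1.769, 0.225), RR gives ψ = 0.345, H_out = 9.725 kJ/mol
  T = 328.6 K: K = (1.727, 0.218), RR gives ψ = 0.310, H_out = 8.440 kJ/mol
  T = 327.3 K: K = (1.705, 0.214), RR gives ψ = 0.291, H_out = 7.736 kJ/mol
Linear interpolation between T = 327.3 (H_out = 7.736) and T = 328.6 (H_out = 8.440) on hF = 7.859 gives T ≈ 327.5 K, at which ψ = 0.29.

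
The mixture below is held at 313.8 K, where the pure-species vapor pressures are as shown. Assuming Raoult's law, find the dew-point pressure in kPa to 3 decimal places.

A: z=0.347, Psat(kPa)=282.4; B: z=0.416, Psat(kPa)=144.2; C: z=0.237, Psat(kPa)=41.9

At the dew point ψ → 1, so Σzᵢ/Kᵢ = 1 with Kᵢ = Pᵢˢᵃᵗ/P ⇒ 1/P = Σzᵢ/Pᵢˢᵃᵗ.
1/P = 0.347/282.4 + 0.416/144.2 + 0.237/41.9 = 0.009770 ⇒ P = 102.355 kPa

Pdew = 102.355 kPa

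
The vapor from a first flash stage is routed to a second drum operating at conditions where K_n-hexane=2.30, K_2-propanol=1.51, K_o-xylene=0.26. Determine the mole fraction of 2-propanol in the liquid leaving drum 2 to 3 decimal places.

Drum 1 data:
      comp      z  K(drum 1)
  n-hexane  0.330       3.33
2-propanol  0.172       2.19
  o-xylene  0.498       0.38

x_2-propanol (drum 2) = 0.170

Drum 1:
Iterate (Newton) starting at ψ₁ = 0.58:
  ψ₁ = 0.580: g = -0.0340, g' = -0.876 → ψ₁ = 0.541
Converged at ψ₁ = 0.541.
Drum-1 compositions:
  n-hexane: x = 0.146, y = 0.486
  2-propanol: x = 0.105, y = 0.229
  o-xylene: x = 0.749, y = 0.285
Drum-2 feed = drum-1 vapor: z₂ = (0.4861, 0.2291, 0.2848).
Drum 2:
Rachford–Rice: g(ψ₂) = Σ zᵢ(Kᵢ−1)/(1+ψ₂(Kᵢ−1)) = 0.
g(0) = ΣzᵢKᵢ − 1 = 0.538 and g(1) = 1 − Σzᵢ/Kᵢ = -0.458, so a root lies in (0, 1).
Newton iteration, ψ₂⁰ = 0.5:
  ψ₂ = 0.500: g = 0.1416, g' = -0.732 → ψ₂ = 0.693
  ψ₂ = 0.693: g = -0.0141, g' = -0.917 → ψ₂ = 0.678
Converged at ψ₂ = 0.678.
  n-hexane: x = 0.258, y = 0.594
  2-propanol: x = 0.170, y = 0.257
  o-xylene: x = 0.571, y = 0.149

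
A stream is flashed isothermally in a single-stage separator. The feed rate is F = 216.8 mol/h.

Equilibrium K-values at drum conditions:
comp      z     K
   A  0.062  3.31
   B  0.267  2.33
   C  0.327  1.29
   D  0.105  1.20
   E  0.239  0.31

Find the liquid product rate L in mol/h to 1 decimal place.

L = 59.3 mol/h

Material balance + equilibrium reduce to Σ zᵢ(Kᵢ−1)/(1+β(Kᵢ−1)) = 0.
Check two-phase: ΣzᵢKᵢ = 1.449 > 1 and Σzᵢ/Kᵢ = 1.245 > 1, so g(0) = 0.449 > 0 and g(1) = -0.245 < 0.
Iterate (Newton) starting at β = 0.5:
  β = 0.500: g = 0.1299, g' = -0.531 → β = 0.744
  β = 0.744: g = -0.0117, g' = -0.667 → β = 0.727
Converged at β = 0.727.
Then V = β·F = 0.7266·216.8 = 157.5 mol/h and L = F − V = 59.3 mol/h.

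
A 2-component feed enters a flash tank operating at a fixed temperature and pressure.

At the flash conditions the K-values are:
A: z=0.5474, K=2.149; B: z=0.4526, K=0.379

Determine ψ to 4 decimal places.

ψ = 0.4876

Material balance + equilibrium reduce to Σ zᵢ(Kᵢ−1)/(1+ψ(Kᵢ−1)) = 0.
Feasibility: ΣzᵢKᵢ = 1.3479, Σzᵢ/Kᵢ = 1.4489 — both > 1, two phases present.
Newton–Raphson from ψ = 0.5:
  ψ = 0.5000: g = -0.00817, g' = -0.6587 → ψ = 0.4876
Converged at ψ = 0.4876.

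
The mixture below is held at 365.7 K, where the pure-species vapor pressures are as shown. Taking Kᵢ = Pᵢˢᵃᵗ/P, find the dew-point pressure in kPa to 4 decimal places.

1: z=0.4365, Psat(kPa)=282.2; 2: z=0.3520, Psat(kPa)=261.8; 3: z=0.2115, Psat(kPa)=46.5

At the dew point ψ → 1, so Σzᵢ/Kᵢ = 1 with Kᵢ = Pᵢˢᵃᵗ/P ⇒ 1/P = Σzᵢ/Pᵢˢᵃᵗ.
1/P = 0.4365/282.2 + 0.3520/261.8 + 0.2115/46.5 = 0.0074397 ⇒ P = 134.4140 kPa

Pdew = 134.4140 kPa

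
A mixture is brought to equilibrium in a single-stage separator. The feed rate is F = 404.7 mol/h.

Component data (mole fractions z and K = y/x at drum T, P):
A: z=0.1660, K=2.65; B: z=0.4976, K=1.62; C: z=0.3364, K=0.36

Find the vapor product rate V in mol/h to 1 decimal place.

V = 251.8 mol/h

Rachford–Rice: g(V/F) = Σ zᵢ(Kᵢ−1)/(1+V/F(Kᵢ−1)) = 0.
Feasibility: ΣzᵢKᵢ = 1.3671, Σzᵢ/Kᵢ = 1.3042 — both > 1, two phases present.
Newton iteration, V/F⁰ = 0.5:
  V/F = 0.5000: g = 0.06898, g' = -0.5451 → V/F = 0.6265
  V/F = 0.6265: g = -0.00254, g' = -0.5925 → V/F = 0.6222
Converged at V/F = 0.6222.
Then V = V/F·F = 0.6222·404.7 = 251.8 mol/h and L = F − V = 152.9 mol/h.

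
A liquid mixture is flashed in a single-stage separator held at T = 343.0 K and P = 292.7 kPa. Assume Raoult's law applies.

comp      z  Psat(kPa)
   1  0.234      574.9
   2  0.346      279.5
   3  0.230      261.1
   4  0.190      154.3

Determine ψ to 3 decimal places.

ψ = 0.457

Raoult's law: Kᵢ = Pᵢˢᵃᵗ/P = Pᵢˢᵃᵗ/292.7.
  K_1 = 574.9/292.7 = 1.96413, K_2 = 279.5/292.7 = 0.95490, K_3 = 261.1/292.7 = 0.89204, K_4 = 154.3/292.7 = 0.52716
Material balance + equilibrium reduce to Σ zᵢ(Kᵢ−1)/(1+ψ(Kᵢ−1)) = 0.
Feasibility: ΣzᵢKᵢ = 1.095, Σzᵢ/Kᵢ = 1.100 — both > 1, two phases present.
Newton iteration, ψ⁰ = 0.5:
  ψ = 0.500: g = -0.0076, g' = -0.176 → ψ = 0.456
  ψ = 0.456: g = 0.0000, g' = -0.178 → ψ = 0.457
Converged at ψ = 0.457.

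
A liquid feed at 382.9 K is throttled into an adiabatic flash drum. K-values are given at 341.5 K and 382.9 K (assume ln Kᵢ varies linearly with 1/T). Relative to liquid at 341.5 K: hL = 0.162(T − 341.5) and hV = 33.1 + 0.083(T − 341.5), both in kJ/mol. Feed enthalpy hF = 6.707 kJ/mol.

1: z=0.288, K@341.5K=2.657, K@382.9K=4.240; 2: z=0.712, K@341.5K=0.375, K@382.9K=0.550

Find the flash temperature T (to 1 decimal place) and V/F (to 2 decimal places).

Adiabatic flash: solve Rachford–Rice at each trial T, then check hF = ψ·hV(T) + (1−ψ)·hL(T).
  T = 341.5 K: K = (2.657, 0.375), RR gives ψ = 0.031, H_out = 1.030 kJ/mol
  T = 382.9 K: K = (4.240, 0.550), RR gives ψ = 0.420, H_out = 19.243 kJ/mol
  T = 362.2 K: K = (3.402, 0.459), RR gives ψ = 0.236, H_out = 10.780 kJ/mol
  T = 351.9 K: K = (3.019, 0.416), RR gives ψ = 0.141, H_out = 6.231 kJ/mol
  T = 357.0 K: K = (3.206, 0.437), RR gives ψ = 0.189, H_out = 8.536 kJ/mol
  T = 354.4 K: K = (3.110, 0.427), RR gives ψ = 0.165, H_out = 7.376 kJ/mol
  T = 353.1 K: K = (3.062, 0.421), RR gives ψ = 0.152, H_out = 6.785 kJ/mol
Linear interpolation between T = 351.9 (H_out = 6.231) and T = 353.1 (H_out = 6.785) on hF = 6.707 gives T ≈ 352.9 K, at which ψ = 0.15.

T = 352.9 K, V/F = 0.15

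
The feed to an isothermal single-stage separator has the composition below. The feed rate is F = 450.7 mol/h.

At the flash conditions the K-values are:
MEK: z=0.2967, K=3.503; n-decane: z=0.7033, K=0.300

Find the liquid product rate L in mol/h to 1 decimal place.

Material balance + equilibrium reduce to Σ zᵢ(Kᵢ−1)/(1+ψ(Kᵢ−1)) = 0.
Feasibility: ΣzᵢKᵢ = 1.2503, Σzᵢ/Kᵢ = 2.4290 — both > 1, two phases present.
Iterate (Newton) starting at ψ = 0.62:
  ψ = 0.6200: g = -0.57879, g' = -1.3612 → ψ = 0.1948
  ψ = 0.1948: g = -0.07080, g' = -1.3020 → ψ = 0.1404
  ψ = 0.1404: g = 0.00354, g' = -1.4416 → ψ = 0.1429
Converged at ψ = 0.1429.
Then V = ψ·F = 0.1429·450.7 = 64.4 mol/h and L = F − V = 386.3 mol/h.

L = 386.3 mol/h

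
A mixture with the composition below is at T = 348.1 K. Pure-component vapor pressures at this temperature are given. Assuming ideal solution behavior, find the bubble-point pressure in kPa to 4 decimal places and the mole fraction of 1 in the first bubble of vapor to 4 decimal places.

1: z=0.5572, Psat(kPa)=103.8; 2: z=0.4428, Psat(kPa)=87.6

Pbub = 96.6266 kPa, y_1 = 0.5986

At the bubble point ψ → 0, so ΣzᵢKᵢ = 1 with Kᵢ = Pᵢˢᵃᵗ/P ⇒ P = ΣzᵢPᵢˢᵃᵗ.
P = 0.5572·103.8 + 0.4428·87.6 = 96.6266 kPa
yᵢ = zᵢPᵢˢᵃᵗ/P ⇒ y_1 = 0.5572·103.8/96.6266 = 0.5986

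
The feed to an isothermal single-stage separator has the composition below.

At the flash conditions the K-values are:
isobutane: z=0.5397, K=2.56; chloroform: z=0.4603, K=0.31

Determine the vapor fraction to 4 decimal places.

ψ = 0.4871

Binary case is linear: z₁(K₁−1)(1+ψ(K₂−1)) + z₂(K₂−1)(1+ψ(K₁−1)) = 0
⇒ ψ = [z₁(K₁−1)+z₂(K₂−1)] / [−(K₁−1)(K₂−1)] = 0.52433/1.07640 = 0.4871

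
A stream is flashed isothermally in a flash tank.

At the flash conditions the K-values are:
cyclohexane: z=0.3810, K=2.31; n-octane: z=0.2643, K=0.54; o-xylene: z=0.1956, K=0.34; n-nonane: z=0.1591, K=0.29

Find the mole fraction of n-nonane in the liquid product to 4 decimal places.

x_n-nonane = 0.1814

Material balance + equilibrium reduce to Σ zᵢ(Kᵢ−1)/(1+V/F(Kᵢ−1)) = 0.
Feasibility: ΣzᵢKᵢ = 1.1355, Σzᵢ/Kᵢ = 1.7783 — both > 1, two phases present.
Newton iteration, V/F⁰ = 0.43:
  V/F = 0.4300: g = -0.17514, g' = -0.6867 → V/F = 0.1750
  V/F = 0.1750: g = -0.00111, g' = -0.7124 → V/F = 0.1734
Converged at V/F = 0.1734.
Compositions from xᵢ = zᵢ/(1+V/F(Kᵢ−1)), yᵢ = Kᵢxᵢ:
  cyclohexane: x = 0.3105, y = 0.7172
  n-octane: x = 0.2872, y = 0.1551
  o-xylene: x = 0.2209, y = 0.0751
  n-nonane: x = 0.1814, y = 0.0526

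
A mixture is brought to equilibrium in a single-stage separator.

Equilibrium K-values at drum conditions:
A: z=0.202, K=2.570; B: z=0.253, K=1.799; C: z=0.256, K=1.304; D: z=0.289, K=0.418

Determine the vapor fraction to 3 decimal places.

Rachford–Rice: g(ψ) = Σ zᵢ(Kᵢ−1)/(1+ψ(Kᵢ−1)) = 0.
g(0) = ΣzᵢKᵢ − 1 = 0.429 and g(1) = 1 − Σzᵢ/Kᵢ = -0.107, so a root lies in (0, 1).
Newton iteration, ψ⁰ = 0.64:
  ψ = 0.640: g = 0.0891, g' = -0.460 → ψ = 0.834
  ψ = 0.834: g = -0.0060, g' = -0.536 → ψ = 0.823
Converged at ψ = 0.823.

ψ = 0.823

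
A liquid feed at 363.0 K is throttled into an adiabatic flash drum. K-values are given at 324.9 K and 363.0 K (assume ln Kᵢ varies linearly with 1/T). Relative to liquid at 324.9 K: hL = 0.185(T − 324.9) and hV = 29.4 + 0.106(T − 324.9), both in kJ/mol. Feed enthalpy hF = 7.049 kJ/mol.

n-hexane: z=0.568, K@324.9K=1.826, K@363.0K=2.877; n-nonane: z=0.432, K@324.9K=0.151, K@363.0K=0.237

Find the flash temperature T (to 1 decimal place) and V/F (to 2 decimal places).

T = 329.3 K, V/F = 0.21

Adiabatic flash: solve Rachford–Rice at each trial T, then check hF = ψ·hV(T) + (1−ψ)·hL(T).
  T = 324.9 K: K = (1.826, 0.151), RR gives ψ = 0.146, H_out = 4.293 kJ/mol
  T = 363.0 K: K = (2.877, 0.237), RR gives ψ = 0.514, H_out = 20.620 kJ/mol
  T = 343.9 K: K = (2.320, 0.191), RR gives ψ = 0.375, H_out = 13.981 kJ/mol
  T = 334.4 K: K = (2.065, 0.171), RR gives ψ = 0.279, H_out = 9.757 kJ/mol
  T = 329.6 K: K = (1.942, 0.161), RR gives ψ = 0.218, H_out = 7.203 kJ/mol
  T = 327.2 K: K = (1.882, 0.156), RR gives ψ = 0.183, H_out = 5.777 kJ/mol
Linear interpolation between T = 327.2 (H_out = 5.777) and T = 329.6 (H_out = 7.203) on hF = 7.049 gives T ≈ 329.3 K, at which ψ = 0.21.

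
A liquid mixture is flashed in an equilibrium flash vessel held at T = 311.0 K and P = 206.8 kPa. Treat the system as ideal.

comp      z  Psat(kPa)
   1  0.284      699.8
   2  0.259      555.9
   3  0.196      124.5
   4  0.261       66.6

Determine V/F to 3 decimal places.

V/F = 0.710

Raoult's law: Kᵢ = Pᵢˢᵃᵗ/P = Pᵢˢᵃᵗ/206.8.
  K_1 = 699.8/206.8 = 3.38395, K_2 = 555.9/206.8 = 2.68810, K_3 = 124.5/206.8 = 0.60203, K_4 = 66.6/206.8 = 0.32205
Rachford–Rice: g(V/F) = Σ zᵢ(Kᵢ−1)/(1+V/F(Kᵢ−1)) = 0.
Check two-phase: ΣzᵢKᵢ = 1.859 > 1 and Σzᵢ/Kᵢ = 1.316 > 1, so g(0) = 0.859 > 0 and g(1) = -0.316 < 0.
Newton iteration, V/F⁰ = 0.6:
  V/F = 0.600: g = 0.0950, g' = -0.850 → V/F = 0.712
  V/F = 0.712: g = -0.0012, g' = -0.883 → V/F = 0.710
Converged at V/F = 0.710.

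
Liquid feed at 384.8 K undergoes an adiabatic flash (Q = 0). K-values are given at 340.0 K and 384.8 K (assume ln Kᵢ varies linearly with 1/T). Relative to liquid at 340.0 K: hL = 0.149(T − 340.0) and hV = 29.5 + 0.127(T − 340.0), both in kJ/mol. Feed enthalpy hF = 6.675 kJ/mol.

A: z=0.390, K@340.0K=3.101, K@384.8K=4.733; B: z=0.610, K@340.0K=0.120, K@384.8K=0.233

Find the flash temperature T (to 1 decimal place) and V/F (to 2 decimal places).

T = 347.2 K, V/F = 0.19

Adiabatic flash: solve Rachford–Rice at each trial T, then check hF = ψ·hV(T) + (1−ψ)·hL(T).
  T = 340.0 K: K = (3.101, 0.120), RR gives ψ = 0.153, H_out = 4.509 kJ/mol
  T = 384.8 K: K = (4.733, 0.233), RR gives ψ = 0.345, H_out = 16.515 kJ/mol
  T = 362.4 K: K = (3.881, 0.171), RR gives ψ = 0.259, H_out = 10.838 kJ/mol
  T = 351.2 K: K = (3.482, 0.144), RR gives ψ = 0.210, H_out = 7.805 kJ/mol
  T = 345.6 K: K = (3.289, 0.132), RR gives ψ = 0.183, H_out = 6.199 kJ/mol
  T = 348.4 K: K = (3.385, 0.138), RR gives ψ = 0.196, H_out = 7.011 kJ/mol
  T = 347.0 K: K = (3.337, 0.135), RR gives ψ = 0.190, H_out = 6.608 kJ/mol
Linear interpolation between T = 347.0 (H_out = 6.608) and T = 348.4 (H_out = 7.011) on hF = 6.675 gives T ≈ 347.2 K, at which ψ = 0.19.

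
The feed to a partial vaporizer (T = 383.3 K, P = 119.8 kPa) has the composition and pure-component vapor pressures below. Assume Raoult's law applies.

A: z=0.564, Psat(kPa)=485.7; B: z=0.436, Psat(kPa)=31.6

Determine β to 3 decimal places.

β = 0.623

Raoult's law: Kᵢ = Pᵢˢᵃᵗ/P = Pᵢˢᵃᵗ/119.8.
  K_A = 485.7/119.8 = 4.05426, K_B = 31.6/119.8 = 0.26377
Rachford–Rice: g(β) = Σ zᵢ(Kᵢ−1)/(1+β(Kᵢ−1)) = 0.
Feasibility: ΣzᵢKᵢ = 2.402, Σzᵢ/Kᵢ = 1.792 — both > 1, two phases present.
Binary case is linear: z₁(K₁−1)(1+β(K₂−1)) + z₂(K₂−1)(1+β(K₁−1)) = 0
⇒ β = [z₁(K₁−1)+z₂(K₂−1)] / [−(K₁−1)(K₂−1)] = 1.4016/2.2486 = 0.623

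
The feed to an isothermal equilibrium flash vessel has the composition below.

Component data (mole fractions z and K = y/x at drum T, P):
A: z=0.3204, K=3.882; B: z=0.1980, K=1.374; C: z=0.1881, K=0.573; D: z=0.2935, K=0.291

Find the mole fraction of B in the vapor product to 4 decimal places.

Material balance + equilibrium reduce to Σ zᵢ(Kᵢ−1)/(1+V/F(Kᵢ−1)) = 0.
Feasibility: ΣzᵢKᵢ = 1.7090, Σzᵢ/Kᵢ = 1.5635 — both > 1, two phases present.
Newton–Raphson from V/F = 0.5:
  V/F = 0.5000: g = 0.01618, g' = -0.8758 → V/F = 0.5185
Converged at V/F = 0.5185.
Compositions from xᵢ = zᵢ/(1+V/F(Kᵢ−1)), yᵢ = Kᵢxᵢ:
  A: x = 0.1285, y = 0.4986
  B: x = 0.1658, y = 0.2279
  C: x = 0.2416, y = 0.1384
  D: x = 0.4641, y = 0.1351

y_B = 0.2279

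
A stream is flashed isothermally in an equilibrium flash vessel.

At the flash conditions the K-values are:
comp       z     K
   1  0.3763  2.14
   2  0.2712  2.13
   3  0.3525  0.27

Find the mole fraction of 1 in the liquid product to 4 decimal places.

x_1 = 0.2270

Let β = V/F and solve Σ zᵢ(Kᵢ−1)/(1+β(Kᵢ−1)) = 0.
g(0) = ΣzᵢKᵢ − 1 = 0.4781 and g(1) = 1 − Σzᵢ/Kᵢ = -0.6087, so a root lies in (0, 1).
Newton iteration, β⁰ = 0.5:
  β = 0.5000: g = 0.06382, g' = -0.8057 → β = 0.5792
  β = 0.5792: g = -0.00224, g' = -0.8678 → β = 0.5766
Converged at β = 0.5766.
Compositions from xᵢ = zᵢ/(1+β(Kᵢ−1)), yᵢ = Kᵢxᵢ:
  1: x = 0.2270, y = 0.4859
  2: x = 0.1642, y = 0.3498
  3: x = 0.6087, y = 0.1644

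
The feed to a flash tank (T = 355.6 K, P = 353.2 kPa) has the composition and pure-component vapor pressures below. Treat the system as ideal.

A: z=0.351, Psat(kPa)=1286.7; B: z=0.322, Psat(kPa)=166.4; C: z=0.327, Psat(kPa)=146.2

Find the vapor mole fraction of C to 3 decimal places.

y_C = 0.175

Raoult's law: Kᵢ = Pᵢˢᵃᵗ/P = Pᵢˢᵃᵗ/353.2.
  K_A = 1286.7/353.2 = 3.64298, K_B = 166.4/353.2 = 0.47112, K_C = 146.2/353.2 = 0.41393
Rachford–Rice: g(ψ) = Σ zᵢ(Kᵢ−1)/(1+ψ(Kᵢ−1)) = 0.
g(0) = ΣzᵢKᵢ − 1 = 0.566 and g(1) = 1 − Σzᵢ/Kᵢ = -0.570, so a root lies in (0, 1).
Newton–Raphson from ψ = 0.7:
  ψ = 0.700: g = -0.2699, g' = -0.852 → ψ = 0.383
Converged at ψ = 0.383.
Compositions from xᵢ = zᵢ/(1+ψ(Kᵢ−1)), yᵢ = Kᵢxᵢ:
  A: x = 0.174, y = 0.635
  B: x = 0.404, y = 0.190
  C: x = 0.422, y = 0.175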